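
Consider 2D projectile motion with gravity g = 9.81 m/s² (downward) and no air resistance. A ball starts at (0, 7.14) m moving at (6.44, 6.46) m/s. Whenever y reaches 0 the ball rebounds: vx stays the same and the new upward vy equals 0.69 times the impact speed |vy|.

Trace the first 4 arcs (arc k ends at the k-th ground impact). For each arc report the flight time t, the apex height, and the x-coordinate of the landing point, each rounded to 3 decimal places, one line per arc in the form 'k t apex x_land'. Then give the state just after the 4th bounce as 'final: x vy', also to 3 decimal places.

1 2.033 9.267 13.093
2 1.897 4.412 25.308
3 1.309 2.101 33.737
4 0.903 1.000 39.553
final: 39.553 3.056

Arc 1: start y=7.140, vy=6.460 → t=2.033, apex=9.267, x_land=13.093, impact vy=-13.484
  bounce: vy ← 0.69·13.484 = 9.304
Arc 2: start y=0.000, vy=9.304 → t=1.897, apex=4.412, x_land=25.308, impact vy=-9.304
  bounce: vy ← 0.69·9.304 = 6.420
Arc 3: start y=0.000, vy=6.420 → t=1.309, apex=2.101, x_land=33.737, impact vy=-6.420
  bounce: vy ← 0.69·6.420 = 4.430
Arc 4: start y=0.000, vy=4.430 → t=0.903, apex=1.000, x_land=39.553, impact vy=-4.430
  bounce: vy ← 0.69·4.430 = 3.056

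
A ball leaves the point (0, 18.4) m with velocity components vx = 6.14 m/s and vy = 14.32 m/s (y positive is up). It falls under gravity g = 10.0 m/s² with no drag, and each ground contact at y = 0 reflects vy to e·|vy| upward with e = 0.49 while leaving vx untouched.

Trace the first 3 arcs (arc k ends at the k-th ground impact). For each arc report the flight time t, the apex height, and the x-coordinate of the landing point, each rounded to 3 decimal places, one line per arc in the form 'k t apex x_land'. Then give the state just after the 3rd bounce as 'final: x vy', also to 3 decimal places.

Arc 1: start y=18.400, vy=14.320 → t=3.826, apex=28.653, x_land=23.491, impact vy=-23.939
  bounce: vy ← 0.49·23.939 = 11.730
Arc 2: start y=0.000, vy=11.730 → t=2.346, apex=6.880, x_land=37.895, impact vy=-11.730
  bounce: vy ← 0.49·11.730 = 5.748
Arc 3: start y=0.000, vy=5.748 → t=1.150, apex=1.652, x_land=44.953, impact vy=-5.748
  bounce: vy ← 0.49·5.748 = 2.816

1 3.826 28.653 23.491
2 2.346 6.880 37.895
3 1.150 1.652 44.953
final: 44.953 2.816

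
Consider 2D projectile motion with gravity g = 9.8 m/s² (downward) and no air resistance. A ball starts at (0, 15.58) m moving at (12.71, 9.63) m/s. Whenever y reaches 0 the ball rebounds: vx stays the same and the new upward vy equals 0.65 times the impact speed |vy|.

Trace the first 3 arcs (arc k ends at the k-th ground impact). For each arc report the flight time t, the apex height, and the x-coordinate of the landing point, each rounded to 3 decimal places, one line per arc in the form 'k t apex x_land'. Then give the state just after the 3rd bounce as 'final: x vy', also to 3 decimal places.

1 3.019 20.311 38.367
2 2.647 8.582 72.007
3 1.720 3.626 93.873
final: 93.873 5.479

Arc 1: start y=15.580, vy=9.630 → t=3.019, apex=20.311, x_land=38.367, impact vy=-19.953
  bounce: vy ← 0.65·19.953 = 12.969
Arc 2: start y=0.000, vy=12.969 → t=2.647, apex=8.582, x_land=72.007, impact vy=-12.969
  bounce: vy ← 0.65·12.969 = 8.430
Arc 3: start y=0.000, vy=8.430 → t=1.720, apex=3.626, x_land=93.873, impact vy=-8.430
  bounce: vy ← 0.65·8.430 = 5.479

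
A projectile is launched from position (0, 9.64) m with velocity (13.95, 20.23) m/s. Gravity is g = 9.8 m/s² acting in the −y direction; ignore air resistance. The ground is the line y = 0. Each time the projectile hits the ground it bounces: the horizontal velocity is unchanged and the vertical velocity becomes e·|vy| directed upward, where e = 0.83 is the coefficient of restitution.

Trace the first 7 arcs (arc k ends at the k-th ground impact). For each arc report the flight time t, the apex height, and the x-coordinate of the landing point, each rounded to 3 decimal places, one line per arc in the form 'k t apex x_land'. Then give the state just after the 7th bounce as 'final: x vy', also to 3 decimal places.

1 4.560 30.520 63.612
2 4.143 21.025 121.405
3 3.439 14.484 169.374
4 2.854 9.978 209.188
5 2.369 6.874 242.233
6 1.966 4.736 269.661
7 1.632 3.262 292.426
final: 292.426 6.637

Arc 1: start y=9.640, vy=20.230 → t=4.560, apex=30.520, x_land=63.612, impact vy=-24.458
  bounce: vy ← 0.83·24.458 = 20.300
Arc 2: start y=0.000, vy=20.300 → t=4.143, apex=21.025, x_land=121.405, impact vy=-20.300
  bounce: vy ← 0.83·20.300 = 16.849
Arc 3: start y=0.000, vy=16.849 → t=3.439, apex=14.484, x_land=169.374, impact vy=-16.849
  bounce: vy ← 0.83·16.849 = 13.985
Arc 4: start y=0.000, vy=13.985 → t=2.854, apex=9.978, x_land=209.188, impact vy=-13.985
  bounce: vy ← 0.83·13.985 = 11.607
Arc 5: start y=0.000, vy=11.607 → t=2.369, apex=6.874, x_land=242.233, impact vy=-11.607
  bounce: vy ← 0.83·11.607 = 9.634
Arc 6: start y=0.000, vy=9.634 → t=1.966, apex=4.736, x_land=269.661, impact vy=-9.634
  bounce: vy ← 0.83·9.634 = 7.996
Arc 7: start y=0.000, vy=7.996 → t=1.632, apex=3.262, x_land=292.426, impact vy=-7.996
  bounce: vy ← 0.83·7.996 = 6.637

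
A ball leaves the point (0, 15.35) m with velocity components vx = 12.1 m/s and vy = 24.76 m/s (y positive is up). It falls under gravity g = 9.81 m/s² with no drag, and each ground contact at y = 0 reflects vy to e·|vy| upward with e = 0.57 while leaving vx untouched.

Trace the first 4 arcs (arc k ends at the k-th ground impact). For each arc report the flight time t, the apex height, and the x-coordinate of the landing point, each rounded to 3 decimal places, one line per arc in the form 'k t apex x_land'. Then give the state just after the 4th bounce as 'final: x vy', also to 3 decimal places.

1 5.606 46.597 67.834
2 3.514 15.139 110.350
3 2.003 4.919 134.584
4 1.142 1.598 148.397
final: 148.397 3.192

Arc 1: start y=15.350, vy=24.760 → t=5.606, apex=46.597, x_land=67.834, impact vy=-30.236
  bounce: vy ← 0.57·30.236 = 17.235
Arc 2: start y=0.000, vy=17.235 → t=3.514, apex=15.139, x_land=110.350, impact vy=-17.235
  bounce: vy ← 0.57·17.235 = 9.824
Arc 3: start y=0.000, vy=9.824 → t=2.003, apex=4.919, x_land=134.584, impact vy=-9.824
  bounce: vy ← 0.57·9.824 = 5.600
Arc 4: start y=0.000, vy=5.600 → t=1.142, apex=1.598, x_land=148.397, impact vy=-5.600
  bounce: vy ← 0.57·5.600 = 3.192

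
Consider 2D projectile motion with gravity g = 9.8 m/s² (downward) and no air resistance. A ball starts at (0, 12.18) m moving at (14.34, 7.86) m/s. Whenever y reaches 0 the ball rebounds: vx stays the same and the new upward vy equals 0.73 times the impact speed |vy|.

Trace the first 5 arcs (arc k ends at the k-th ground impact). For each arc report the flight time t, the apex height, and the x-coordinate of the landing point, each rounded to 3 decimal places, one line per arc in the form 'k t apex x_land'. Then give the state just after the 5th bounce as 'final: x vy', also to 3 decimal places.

1 2.571 15.332 36.867
2 2.583 8.170 73.901
3 1.885 4.354 100.936
4 1.376 2.320 120.672
5 1.005 1.236 135.079
final: 135.079 3.594

Arc 1: start y=12.180, vy=7.860 → t=2.571, apex=15.332, x_land=36.867, impact vy=-17.335
  bounce: vy ← 0.73·17.335 = 12.655
Arc 2: start y=0.000, vy=12.655 → t=2.583, apex=8.170, x_land=73.901, impact vy=-12.655
  bounce: vy ← 0.73·12.655 = 9.238
Arc 3: start y=0.000, vy=9.238 → t=1.885, apex=4.354, x_land=100.936, impact vy=-9.238
  bounce: vy ← 0.73·9.238 = 6.744
Arc 4: start y=0.000, vy=6.744 → t=1.376, apex=2.320, x_land=120.672, impact vy=-6.744
  bounce: vy ← 0.73·6.744 = 4.923
Arc 5: start y=0.000, vy=4.923 → t=1.005, apex=1.236, x_land=135.079, impact vy=-4.923
  bounce: vy ← 0.73·4.923 = 3.594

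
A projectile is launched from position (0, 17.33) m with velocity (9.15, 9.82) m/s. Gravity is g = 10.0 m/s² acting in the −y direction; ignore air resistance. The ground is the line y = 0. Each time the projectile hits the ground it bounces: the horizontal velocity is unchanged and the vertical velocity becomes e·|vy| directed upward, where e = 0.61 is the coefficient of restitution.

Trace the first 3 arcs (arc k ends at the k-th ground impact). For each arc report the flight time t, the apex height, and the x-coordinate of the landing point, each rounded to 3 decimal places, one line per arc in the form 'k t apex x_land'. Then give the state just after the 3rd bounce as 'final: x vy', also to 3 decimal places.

Arc 1: start y=17.330, vy=9.820 → t=3.087, apex=22.152, x_land=28.245, impact vy=-21.048
  bounce: vy ← 0.61·21.048 = 12.839
Arc 2: start y=0.000, vy=12.839 → t=2.568, apex=8.243, x_land=51.741, impact vy=-12.839
  bounce: vy ← 0.61·12.839 = 7.832
Arc 3: start y=0.000, vy=7.832 → t=1.566, apex=3.067, x_land=66.073, impact vy=-7.832
  bounce: vy ← 0.61·7.832 = 4.778

1 3.087 22.152 28.245
2 2.568 8.243 51.741
3 1.566 3.067 66.073
final: 66.073 4.778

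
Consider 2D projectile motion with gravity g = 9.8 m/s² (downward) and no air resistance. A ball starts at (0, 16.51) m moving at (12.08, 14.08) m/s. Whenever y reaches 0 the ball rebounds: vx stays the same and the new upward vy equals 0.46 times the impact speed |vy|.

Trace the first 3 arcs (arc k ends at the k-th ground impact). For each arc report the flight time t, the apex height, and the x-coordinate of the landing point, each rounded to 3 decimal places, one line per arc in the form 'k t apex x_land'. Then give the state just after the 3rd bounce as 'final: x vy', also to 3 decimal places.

Arc 1: start y=16.510, vy=14.080 → t=3.768, apex=26.625, x_land=45.514, impact vy=-22.844
  bounce: vy ← 0.46·22.844 = 10.508
Arc 2: start y=0.000, vy=10.508 → t=2.145, apex=5.634, x_land=71.420, impact vy=-10.508
  bounce: vy ← 0.46·10.508 = 4.834
Arc 3: start y=0.000, vy=4.834 → t=0.986, apex=1.192, x_land=83.337, impact vy=-4.834
  bounce: vy ← 0.46·4.834 = 2.224

1 3.768 26.625 45.514
2 2.145 5.634 71.420
3 0.986 1.192 83.337
final: 83.337 2.224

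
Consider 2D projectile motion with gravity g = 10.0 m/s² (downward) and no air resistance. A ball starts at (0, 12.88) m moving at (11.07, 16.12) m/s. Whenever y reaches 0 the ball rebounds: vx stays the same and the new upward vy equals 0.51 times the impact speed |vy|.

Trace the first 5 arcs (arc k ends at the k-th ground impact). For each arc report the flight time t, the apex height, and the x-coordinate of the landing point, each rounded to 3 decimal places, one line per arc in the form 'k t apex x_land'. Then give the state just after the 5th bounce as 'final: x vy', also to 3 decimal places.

Arc 1: start y=12.880, vy=16.120 → t=3.887, apex=25.873, x_land=43.026, impact vy=-22.748
  bounce: vy ← 0.51·22.748 = 11.601
Arc 2: start y=0.000, vy=11.601 → t=2.320, apex=6.729, x_land=68.712, impact vy=-11.601
  bounce: vy ← 0.51·11.601 = 5.917
Arc 3: start y=0.000, vy=5.917 → t=1.183, apex=1.750, x_land=81.811, impact vy=-5.917
  bounce: vy ← 0.51·5.917 = 3.017
Arc 4: start y=0.000, vy=3.017 → t=0.603, apex=0.455, x_land=88.492, impact vy=-3.017
  bounce: vy ← 0.51·3.017 = 1.539
Arc 5: start y=0.000, vy=1.539 → t=0.308, apex=0.118, x_land=91.899, impact vy=-1.539
  bounce: vy ← 0.51·1.539 = 0.785

1 3.887 25.873 43.026
2 2.320 6.729 68.712
3 1.183 1.750 81.811
4 0.603 0.455 88.492
5 0.308 0.118 91.899
final: 91.899 0.785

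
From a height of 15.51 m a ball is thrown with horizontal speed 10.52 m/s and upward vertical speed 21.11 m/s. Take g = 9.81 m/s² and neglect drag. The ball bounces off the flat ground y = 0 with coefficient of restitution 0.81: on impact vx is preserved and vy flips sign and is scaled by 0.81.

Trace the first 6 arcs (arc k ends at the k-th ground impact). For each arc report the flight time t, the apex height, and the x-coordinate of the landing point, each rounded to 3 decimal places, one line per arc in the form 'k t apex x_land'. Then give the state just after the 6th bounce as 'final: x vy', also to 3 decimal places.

Arc 1: start y=15.510, vy=21.110 → t=4.943, apex=38.223, x_land=52.005, impact vy=-27.385
  bounce: vy ← 0.81·27.385 = 22.182
Arc 2: start y=0.000, vy=22.182 → t=4.522, apex=25.078, x_land=99.579, impact vy=-22.182
  bounce: vy ← 0.81·22.182 = 17.967
Arc 3: start y=0.000, vy=17.967 → t=3.663, apex=16.454, x_land=138.115, impact vy=-17.967
  bounce: vy ← 0.81·17.967 = 14.554
Arc 4: start y=0.000, vy=14.554 → t=2.967, apex=10.795, x_land=169.328, impact vy=-14.554
  bounce: vy ← 0.81·14.554 = 11.788
Arc 5: start y=0.000, vy=11.788 → t=2.403, apex=7.083, x_land=194.611, impact vy=-11.788
  bounce: vy ← 0.81·11.788 = 9.549
Arc 6: start y=0.000, vy=9.549 → t=1.947, apex=4.647, x_land=215.091, impact vy=-9.549
  bounce: vy ← 0.81·9.549 = 7.734

1 4.943 38.223 52.005
2 4.522 25.078 99.579
3 3.663 16.454 138.115
4 2.967 10.795 169.328
5 2.403 7.083 194.611
6 1.947 4.647 215.091
final: 215.091 7.734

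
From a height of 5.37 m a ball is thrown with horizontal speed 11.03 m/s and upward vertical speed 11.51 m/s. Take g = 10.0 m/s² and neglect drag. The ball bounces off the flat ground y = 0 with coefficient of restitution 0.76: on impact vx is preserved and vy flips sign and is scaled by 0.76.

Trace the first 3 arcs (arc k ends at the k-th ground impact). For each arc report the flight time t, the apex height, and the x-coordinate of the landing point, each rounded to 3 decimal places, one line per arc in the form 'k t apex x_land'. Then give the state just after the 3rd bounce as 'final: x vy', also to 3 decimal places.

1 2.700 11.994 29.779
2 2.354 6.928 55.746
3 1.789 4.001 75.480
final: 75.480 6.799

Arc 1: start y=5.370, vy=11.510 → t=2.700, apex=11.994, x_land=29.779, impact vy=-15.488
  bounce: vy ← 0.76·15.488 = 11.771
Arc 2: start y=0.000, vy=11.771 → t=2.354, apex=6.928, x_land=55.746, impact vy=-11.771
  bounce: vy ← 0.76·11.771 = 8.946
Arc 3: start y=0.000, vy=8.946 → t=1.789, apex=4.001, x_land=75.480, impact vy=-8.946
  bounce: vy ← 0.76·8.946 = 6.799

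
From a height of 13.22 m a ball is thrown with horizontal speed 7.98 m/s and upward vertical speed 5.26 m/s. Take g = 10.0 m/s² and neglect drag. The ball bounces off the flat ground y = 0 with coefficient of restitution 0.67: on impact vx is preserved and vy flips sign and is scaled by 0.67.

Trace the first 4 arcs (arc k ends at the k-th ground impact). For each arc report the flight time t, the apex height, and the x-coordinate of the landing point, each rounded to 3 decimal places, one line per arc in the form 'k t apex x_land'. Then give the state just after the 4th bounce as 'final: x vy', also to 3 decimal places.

Arc 1: start y=13.220, vy=5.260 → t=2.235, apex=14.603, x_land=17.835, impact vy=-17.090
  bounce: vy ← 0.67·17.090 = 11.450
Arc 2: start y=0.000, vy=11.450 → t=2.290, apex=6.555, x_land=36.110, impact vy=-11.450
  bounce: vy ← 0.67·11.450 = 7.672
Arc 3: start y=0.000, vy=7.672 → t=1.534, apex=2.943, x_land=48.354, impact vy=-7.672
  bounce: vy ← 0.67·7.672 = 5.140
Arc 4: start y=0.000, vy=5.140 → t=1.028, apex=1.321, x_land=56.557, impact vy=-5.140
  bounce: vy ← 0.67·5.140 = 3.444

1 2.235 14.603 17.835
2 2.290 6.555 36.110
3 1.534 2.943 48.354
4 1.028 1.321 56.557
final: 56.557 3.444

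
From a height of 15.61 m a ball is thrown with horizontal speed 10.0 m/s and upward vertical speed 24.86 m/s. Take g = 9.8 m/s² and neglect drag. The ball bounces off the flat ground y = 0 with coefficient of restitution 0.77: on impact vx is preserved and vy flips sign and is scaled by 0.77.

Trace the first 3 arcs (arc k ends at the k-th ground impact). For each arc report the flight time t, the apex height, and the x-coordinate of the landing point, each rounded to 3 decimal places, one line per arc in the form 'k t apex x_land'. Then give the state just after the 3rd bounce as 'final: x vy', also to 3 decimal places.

Arc 1: start y=15.610, vy=24.860 → t=5.638, apex=47.142, x_land=56.385, impact vy=-30.397
  bounce: vy ← 0.77·30.397 = 23.406
Arc 2: start y=0.000, vy=23.406 → t=4.777, apex=27.950, x_land=104.151, impact vy=-23.406
  bounce: vy ← 0.77·23.406 = 18.022
Arc 3: start y=0.000, vy=18.022 → t=3.678, apex=16.572, x_land=140.932, impact vy=-18.022
  bounce: vy ← 0.77·18.022 = 13.877

1 5.638 47.142 56.385
2 4.777 27.950 104.151
3 3.678 16.572 140.932
final: 140.932 13.877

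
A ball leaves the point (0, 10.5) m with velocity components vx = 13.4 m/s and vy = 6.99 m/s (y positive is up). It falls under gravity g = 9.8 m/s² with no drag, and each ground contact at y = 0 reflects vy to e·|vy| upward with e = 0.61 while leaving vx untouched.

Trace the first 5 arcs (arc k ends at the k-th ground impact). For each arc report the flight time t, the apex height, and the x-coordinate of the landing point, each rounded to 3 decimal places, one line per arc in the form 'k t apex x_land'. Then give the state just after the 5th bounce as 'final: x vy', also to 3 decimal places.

1 2.342 12.993 31.378
2 1.987 4.835 57.999
3 1.212 1.799 74.237
4 0.739 0.669 84.143
5 0.451 0.249 90.185
final: 90.185 1.348

Arc 1: start y=10.500, vy=6.990 → t=2.342, apex=12.993, x_land=31.378, impact vy=-15.958
  bounce: vy ← 0.61·15.958 = 9.734
Arc 2: start y=0.000, vy=9.734 → t=1.987, apex=4.835, x_land=57.999, impact vy=-9.734
  bounce: vy ← 0.61·9.734 = 5.938
Arc 3: start y=0.000, vy=5.938 → t=1.212, apex=1.799, x_land=74.237, impact vy=-5.938
  bounce: vy ← 0.61·5.938 = 3.622
Arc 4: start y=0.000, vy=3.622 → t=0.739, apex=0.669, x_land=84.143, impact vy=-3.622
  bounce: vy ← 0.61·3.622 = 2.210
Arc 5: start y=0.000, vy=2.210 → t=0.451, apex=0.249, x_land=90.185, impact vy=-2.210
  bounce: vy ← 0.61·2.210 = 1.348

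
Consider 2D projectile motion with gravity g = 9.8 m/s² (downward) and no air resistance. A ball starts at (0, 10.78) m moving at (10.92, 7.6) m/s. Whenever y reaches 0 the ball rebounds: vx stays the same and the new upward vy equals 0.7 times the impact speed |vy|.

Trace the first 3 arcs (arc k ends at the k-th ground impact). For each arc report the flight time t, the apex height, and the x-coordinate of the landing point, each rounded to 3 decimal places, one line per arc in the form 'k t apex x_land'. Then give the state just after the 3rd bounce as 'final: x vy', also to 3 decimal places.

1 2.449 13.727 26.746
2 2.343 6.726 52.334
3 1.640 3.296 70.246
final: 70.246 5.626

Arc 1: start y=10.780, vy=7.600 → t=2.449, apex=13.727, x_land=26.746, impact vy=-16.403
  bounce: vy ← 0.7·16.403 = 11.482
Arc 2: start y=0.000, vy=11.482 → t=2.343, apex=6.726, x_land=52.334, impact vy=-11.482
  bounce: vy ← 0.7·11.482 = 8.037
Arc 3: start y=0.000, vy=8.037 → t=1.640, apex=3.296, x_land=70.246, impact vy=-8.037
  bounce: vy ← 0.7·8.037 = 5.626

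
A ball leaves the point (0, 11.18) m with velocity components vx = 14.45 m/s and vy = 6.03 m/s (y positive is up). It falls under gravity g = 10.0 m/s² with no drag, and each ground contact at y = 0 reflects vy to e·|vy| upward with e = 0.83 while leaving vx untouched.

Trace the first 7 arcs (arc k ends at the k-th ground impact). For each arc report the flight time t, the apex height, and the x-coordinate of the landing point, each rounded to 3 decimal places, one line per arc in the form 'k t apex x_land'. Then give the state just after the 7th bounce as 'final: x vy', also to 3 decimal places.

Arc 1: start y=11.180, vy=6.030 → t=2.215, apex=12.998, x_land=32.012, impact vy=-16.123
  bounce: vy ← 0.83·16.123 = 13.382
Arc 2: start y=0.000, vy=13.382 → t=2.676, apex=8.954, x_land=70.686, impact vy=-13.382
  bounce: vy ← 0.83·13.382 = 11.107
Arc 3: start y=0.000, vy=11.107 → t=2.221, apex=6.169, x_land=102.787, impact vy=-11.107
  bounce: vy ← 0.83·11.107 = 9.219
Arc 4: start y=0.000, vy=9.219 → t=1.844, apex=4.250, x_land=129.430, impact vy=-9.219
  bounce: vy ← 0.83·9.219 = 7.652
Arc 5: start y=0.000, vy=7.652 → t=1.530, apex=2.928, x_land=151.544, impact vy=-7.652
  bounce: vy ← 0.83·7.652 = 6.351
Arc 6: start y=0.000, vy=6.351 → t=1.270, apex=2.017, x_land=169.898, impact vy=-6.351
  bounce: vy ← 0.83·6.351 = 5.271
Arc 7: start y=0.000, vy=5.271 → t=1.054, apex=1.389, x_land=185.132, impact vy=-5.271
  bounce: vy ← 0.83·5.271 = 4.375

1 2.215 12.998 32.012
2 2.676 8.954 70.686
3 2.221 6.169 102.787
4 1.844 4.250 129.430
5 1.530 2.928 151.544
6 1.270 2.017 169.898
7 1.054 1.389 185.132
final: 185.132 4.375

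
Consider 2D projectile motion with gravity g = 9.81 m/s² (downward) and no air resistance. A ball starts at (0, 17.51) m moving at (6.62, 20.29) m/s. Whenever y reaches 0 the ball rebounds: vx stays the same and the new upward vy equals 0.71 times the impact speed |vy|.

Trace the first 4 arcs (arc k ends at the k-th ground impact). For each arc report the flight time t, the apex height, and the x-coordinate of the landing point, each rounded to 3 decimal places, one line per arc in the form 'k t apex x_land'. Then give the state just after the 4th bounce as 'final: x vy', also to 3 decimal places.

Arc 1: start y=17.510, vy=20.290 → t=4.870, apex=38.493, x_land=32.237, impact vy=-27.481
  bounce: vy ← 0.71·27.481 = 19.512
Arc 2: start y=0.000, vy=19.512 → t=3.978, apex=19.404, x_land=58.571, impact vy=-19.512
  bounce: vy ← 0.71·19.512 = 13.853
Arc 3: start y=0.000, vy=13.853 → t=2.824, apex=9.782, x_land=77.268, impact vy=-13.853
  bounce: vy ← 0.71·13.853 = 9.836
Arc 4: start y=0.000, vy=9.836 → t=2.005, apex=4.931, x_land=90.543, impact vy=-9.836
  bounce: vy ← 0.71·9.836 = 6.983

1 4.870 38.493 32.237
2 3.978 19.404 58.571
3 2.824 9.782 77.268
4 2.005 4.931 90.543
final: 90.543 6.983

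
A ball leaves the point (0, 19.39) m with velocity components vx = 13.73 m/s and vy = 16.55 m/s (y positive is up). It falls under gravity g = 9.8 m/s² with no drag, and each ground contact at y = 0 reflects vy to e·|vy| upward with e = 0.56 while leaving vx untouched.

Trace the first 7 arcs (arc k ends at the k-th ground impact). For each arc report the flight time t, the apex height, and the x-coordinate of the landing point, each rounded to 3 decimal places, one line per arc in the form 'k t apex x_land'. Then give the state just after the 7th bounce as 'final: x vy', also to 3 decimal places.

1 4.298 33.365 59.014
2 2.923 10.463 99.141
3 1.637 3.281 121.612
4 0.917 1.029 134.196
5 0.513 0.323 141.243
6 0.287 0.101 145.189
7 0.161 0.032 147.399
final: 147.399 0.442

Arc 1: start y=19.390, vy=16.550 → t=4.298, apex=33.365, x_land=59.014, impact vy=-25.572
  bounce: vy ← 0.56·25.572 = 14.321
Arc 2: start y=0.000, vy=14.321 → t=2.923, apex=10.463, x_land=99.141, impact vy=-14.321
  bounce: vy ← 0.56·14.321 = 8.019
Arc 3: start y=0.000, vy=8.019 → t=1.637, apex=3.281, x_land=121.612, impact vy=-8.019
  bounce: vy ← 0.56·8.019 = 4.491
Arc 4: start y=0.000, vy=4.491 → t=0.917, apex=1.029, x_land=134.196, impact vy=-4.491
  bounce: vy ← 0.56·4.491 = 2.515
Arc 5: start y=0.000, vy=2.515 → t=0.513, apex=0.323, x_land=141.243, impact vy=-2.515
  bounce: vy ← 0.56·2.515 = 1.408
Arc 6: start y=0.000, vy=1.408 → t=0.287, apex=0.101, x_land=145.189, impact vy=-1.408
  bounce: vy ← 0.56·1.408 = 0.789
Arc 7: start y=0.000, vy=0.789 → t=0.161, apex=0.032, x_land=147.399, impact vy=-0.789
  bounce: vy ← 0.56·0.789 = 0.442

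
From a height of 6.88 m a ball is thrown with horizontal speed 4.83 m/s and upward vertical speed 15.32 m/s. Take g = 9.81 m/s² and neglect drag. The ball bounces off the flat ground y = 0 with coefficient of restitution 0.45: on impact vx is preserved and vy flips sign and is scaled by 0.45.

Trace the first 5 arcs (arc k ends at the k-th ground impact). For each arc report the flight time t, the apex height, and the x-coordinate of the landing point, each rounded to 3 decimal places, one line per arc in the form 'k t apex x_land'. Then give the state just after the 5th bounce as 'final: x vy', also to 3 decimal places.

1 3.522 18.842 17.010
2 1.764 3.816 25.529
3 0.794 0.773 29.363
4 0.357 0.156 31.089
5 0.161 0.032 31.865
final: 31.865 0.355

Arc 1: start y=6.880, vy=15.320 → t=3.522, apex=18.842, x_land=17.010, impact vy=-19.227
  bounce: vy ← 0.45·19.227 = 8.652
Arc 2: start y=0.000, vy=8.652 → t=1.764, apex=3.816, x_land=25.529, impact vy=-8.652
  bounce: vy ← 0.45·8.652 = 3.894
Arc 3: start y=0.000, vy=3.894 → t=0.794, apex=0.773, x_land=29.363, impact vy=-3.894
  bounce: vy ← 0.45·3.894 = 1.752
Arc 4: start y=0.000, vy=1.752 → t=0.357, apex=0.156, x_land=31.089, impact vy=-1.752
  bounce: vy ← 0.45·1.752 = 0.788
Arc 5: start y=0.000, vy=0.788 → t=0.161, apex=0.032, x_land=31.865, impact vy=-0.788
  bounce: vy ← 0.45·0.788 = 0.355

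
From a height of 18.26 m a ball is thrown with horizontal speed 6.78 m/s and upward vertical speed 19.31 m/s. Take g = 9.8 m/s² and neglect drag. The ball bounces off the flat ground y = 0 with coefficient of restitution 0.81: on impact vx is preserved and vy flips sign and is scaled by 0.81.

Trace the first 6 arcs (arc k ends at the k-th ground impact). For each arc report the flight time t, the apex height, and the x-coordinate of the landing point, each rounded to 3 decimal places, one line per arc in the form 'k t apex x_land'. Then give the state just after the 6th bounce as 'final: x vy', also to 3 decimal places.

1 4.729 37.284 32.062
2 4.469 24.462 62.359
3 3.620 16.050 86.900
4 2.932 10.530 106.779
5 2.375 6.909 122.880
6 1.924 4.533 135.922
final: 135.922 7.635

Arc 1: start y=18.260, vy=19.310 → t=4.729, apex=37.284, x_land=32.062, impact vy=-27.033
  bounce: vy ← 0.81·27.033 = 21.897
Arc 2: start y=0.000, vy=21.897 → t=4.469, apex=24.462, x_land=62.359, impact vy=-21.897
  bounce: vy ← 0.81·21.897 = 17.736
Arc 3: start y=0.000, vy=17.736 → t=3.620, apex=16.050, x_land=86.900, impact vy=-17.736
  bounce: vy ← 0.81·17.736 = 14.366
Arc 4: start y=0.000, vy=14.366 → t=2.932, apex=10.530, x_land=106.779, impact vy=-14.366
  bounce: vy ← 0.81·14.366 = 11.637
Arc 5: start y=0.000, vy=11.637 → t=2.375, apex=6.909, x_land=122.880, impact vy=-11.637
  bounce: vy ← 0.81·11.637 = 9.426
Arc 6: start y=0.000, vy=9.426 → t=1.924, apex=4.533, x_land=135.922, impact vy=-9.426
  bounce: vy ← 0.81·9.426 = 7.635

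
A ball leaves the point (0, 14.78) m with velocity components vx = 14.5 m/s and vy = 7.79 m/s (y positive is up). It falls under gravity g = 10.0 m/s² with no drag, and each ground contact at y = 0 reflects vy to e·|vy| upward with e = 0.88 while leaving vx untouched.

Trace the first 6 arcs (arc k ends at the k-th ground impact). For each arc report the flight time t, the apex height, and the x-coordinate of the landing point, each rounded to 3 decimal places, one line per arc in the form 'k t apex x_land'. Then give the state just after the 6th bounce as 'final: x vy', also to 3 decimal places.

1 2.667 17.814 38.665
2 3.322 13.795 86.835
3 2.923 10.683 129.225
4 2.573 8.273 166.528
5 2.264 6.407 199.355
6 1.992 4.961 228.242
final: 228.242 8.766

Arc 1: start y=14.780, vy=7.790 → t=2.667, apex=17.814, x_land=38.665, impact vy=-18.875
  bounce: vy ← 0.88·18.875 = 16.610
Arc 2: start y=0.000, vy=16.610 → t=3.322, apex=13.795, x_land=86.835, impact vy=-16.610
  bounce: vy ← 0.88·16.610 = 14.617
Arc 3: start y=0.000, vy=14.617 → t=2.923, apex=10.683, x_land=129.225, impact vy=-14.617
  bounce: vy ← 0.88·14.617 = 12.863
Arc 4: start y=0.000, vy=12.863 → t=2.573, apex=8.273, x_land=166.528, impact vy=-12.863
  bounce: vy ← 0.88·12.863 = 11.320
Arc 5: start y=0.000, vy=11.320 → t=2.264, apex=6.407, x_land=199.355, impact vy=-11.320
  bounce: vy ← 0.88·11.320 = 9.961
Arc 6: start y=0.000, vy=9.961 → t=1.992, apex=4.961, x_land=228.242, impact vy=-9.961
  bounce: vy ← 0.88·9.961 = 8.766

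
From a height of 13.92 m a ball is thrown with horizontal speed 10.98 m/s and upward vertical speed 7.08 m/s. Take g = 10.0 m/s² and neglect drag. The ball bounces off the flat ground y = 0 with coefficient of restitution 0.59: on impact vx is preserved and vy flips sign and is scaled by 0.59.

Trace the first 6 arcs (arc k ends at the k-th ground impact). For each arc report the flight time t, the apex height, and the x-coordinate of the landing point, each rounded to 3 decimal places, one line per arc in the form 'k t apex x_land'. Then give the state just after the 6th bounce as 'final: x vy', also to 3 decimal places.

Arc 1: start y=13.920, vy=7.080 → t=2.521, apex=16.426, x_land=27.675, impact vy=-18.125
  bounce: vy ← 0.59·18.125 = 10.694
Arc 2: start y=0.000, vy=10.694 → t=2.139, apex=5.718, x_land=51.159, impact vy=-10.694
  bounce: vy ← 0.59·10.694 = 6.309
Arc 3: start y=0.000, vy=6.309 → t=1.262, apex=1.990, x_land=65.015, impact vy=-6.309
  bounce: vy ← 0.59·6.309 = 3.723
Arc 4: start y=0.000, vy=3.723 → t=0.745, apex=0.693, x_land=73.189, impact vy=-3.723
  bounce: vy ← 0.59·3.723 = 2.196
Arc 5: start y=0.000, vy=2.196 → t=0.439, apex=0.241, x_land=78.013, impact vy=-2.196
  bounce: vy ← 0.59·2.196 = 1.296
Arc 6: start y=0.000, vy=1.296 → t=0.259, apex=0.084, x_land=80.858, impact vy=-1.296
  bounce: vy ← 0.59·1.296 = 0.765

1 2.521 16.426 27.675
2 2.139 5.718 51.159
3 1.262 1.990 65.015
4 0.745 0.693 73.189
5 0.439 0.241 78.013
6 0.259 0.084 80.858
final: 80.858 0.765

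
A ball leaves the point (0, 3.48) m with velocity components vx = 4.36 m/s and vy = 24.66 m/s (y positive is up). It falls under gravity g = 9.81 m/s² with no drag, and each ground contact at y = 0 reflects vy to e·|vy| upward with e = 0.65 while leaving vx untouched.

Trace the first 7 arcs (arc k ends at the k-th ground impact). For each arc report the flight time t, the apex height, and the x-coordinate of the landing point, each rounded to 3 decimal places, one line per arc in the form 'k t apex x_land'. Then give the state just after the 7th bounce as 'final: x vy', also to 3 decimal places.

Arc 1: start y=3.480, vy=24.660 → t=5.165, apex=34.475, x_land=22.519, impact vy=-26.008
  bounce: vy ← 0.65·26.008 = 16.905
Arc 2: start y=0.000, vy=16.905 → t=3.446, apex=14.566, x_land=37.546, impact vy=-16.905
  bounce: vy ← 0.65·16.905 = 10.988
Arc 3: start y=0.000, vy=10.988 → t=2.240, apex=6.154, x_land=47.313, impact vy=-10.988
  bounce: vy ← 0.65·10.988 = 7.142
Arc 4: start y=0.000, vy=7.142 → t=1.456, apex=2.600, x_land=53.662, impact vy=-7.142
  bounce: vy ← 0.65·7.142 = 4.643
Arc 5: start y=0.000, vy=4.643 → t=0.946, apex=1.099, x_land=57.788, impact vy=-4.643
  bounce: vy ← 0.65·4.643 = 3.018
Arc 6: start y=0.000, vy=3.018 → t=0.615, apex=0.464, x_land=60.471, impact vy=-3.018
  bounce: vy ← 0.65·3.018 = 1.961
Arc 7: start y=0.000, vy=1.961 → t=0.400, apex=0.196, x_land=62.214, impact vy=-1.961
  bounce: vy ← 0.65·1.961 = 1.275

1 5.165 34.475 22.519
2 3.446 14.566 37.546
3 2.240 6.154 47.313
4 1.456 2.600 53.662
5 0.946 1.099 57.788
6 0.615 0.464 60.471
7 0.400 0.196 62.214
final: 62.214 1.275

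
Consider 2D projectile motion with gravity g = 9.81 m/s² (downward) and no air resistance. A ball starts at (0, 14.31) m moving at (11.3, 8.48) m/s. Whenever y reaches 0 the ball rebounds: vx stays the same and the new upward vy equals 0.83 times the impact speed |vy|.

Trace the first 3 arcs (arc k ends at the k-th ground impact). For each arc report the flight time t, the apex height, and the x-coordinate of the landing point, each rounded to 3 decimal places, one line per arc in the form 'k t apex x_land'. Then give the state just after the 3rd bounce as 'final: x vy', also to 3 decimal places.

1 2.779 17.975 31.400
2 3.178 12.383 67.309
3 2.638 8.531 97.113
final: 97.113 10.738

Arc 1: start y=14.310, vy=8.480 → t=2.779, apex=17.975, x_land=31.400, impact vy=-18.780
  bounce: vy ← 0.83·18.780 = 15.587
Arc 2: start y=0.000, vy=15.587 → t=3.178, apex=12.383, x_land=67.309, impact vy=-15.587
  bounce: vy ← 0.83·15.587 = 12.937
Arc 3: start y=0.000, vy=12.937 → t=2.638, apex=8.531, x_land=97.113, impact vy=-12.937
  bounce: vy ← 0.83·12.937 = 10.738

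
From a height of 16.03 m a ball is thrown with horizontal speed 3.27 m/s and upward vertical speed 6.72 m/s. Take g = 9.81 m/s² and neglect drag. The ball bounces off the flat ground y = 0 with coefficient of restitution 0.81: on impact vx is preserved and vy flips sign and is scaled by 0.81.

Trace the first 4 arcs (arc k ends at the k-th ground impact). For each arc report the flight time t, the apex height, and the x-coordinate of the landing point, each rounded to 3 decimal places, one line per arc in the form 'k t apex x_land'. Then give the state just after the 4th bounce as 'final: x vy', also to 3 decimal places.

1 2.618 18.332 8.562
2 3.132 12.027 18.803
3 2.537 7.891 27.098
4 2.055 5.177 33.817
final: 33.817 8.164

Arc 1: start y=16.030, vy=6.720 → t=2.618, apex=18.332, x_land=8.562, impact vy=-18.965
  bounce: vy ← 0.81·18.965 = 15.362
Arc 2: start y=0.000, vy=15.362 → t=3.132, apex=12.027, x_land=18.803, impact vy=-15.362
  bounce: vy ← 0.81·15.362 = 12.443
Arc 3: start y=0.000, vy=12.443 → t=2.537, apex=7.891, x_land=27.098, impact vy=-12.443
  bounce: vy ← 0.81·12.443 = 10.079
Arc 4: start y=0.000, vy=10.079 → t=2.055, apex=5.177, x_land=33.817, impact vy=-10.079
  bounce: vy ← 0.81·10.079 = 8.164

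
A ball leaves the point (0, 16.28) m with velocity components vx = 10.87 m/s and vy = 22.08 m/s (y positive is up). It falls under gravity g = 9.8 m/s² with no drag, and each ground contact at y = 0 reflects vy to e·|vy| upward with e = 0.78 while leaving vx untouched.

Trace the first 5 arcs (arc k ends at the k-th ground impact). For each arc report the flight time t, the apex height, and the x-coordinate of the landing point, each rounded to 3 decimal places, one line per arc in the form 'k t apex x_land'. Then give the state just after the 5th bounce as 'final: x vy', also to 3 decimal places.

1 5.151 41.154 55.993
2 4.521 25.038 105.136
3 3.526 15.233 143.467
4 2.751 9.268 173.366
5 2.145 5.639 196.687
final: 196.687 8.200

Arc 1: start y=16.280, vy=22.080 → t=5.151, apex=41.154, x_land=55.993, impact vy=-28.401
  bounce: vy ← 0.78·28.401 = 22.153
Arc 2: start y=0.000, vy=22.153 → t=4.521, apex=25.038, x_land=105.136, impact vy=-22.153
  bounce: vy ← 0.78·22.153 = 17.279
Arc 3: start y=0.000, vy=17.279 → t=3.526, apex=15.233, x_land=143.467, impact vy=-17.279
  bounce: vy ← 0.78·17.279 = 13.478
Arc 4: start y=0.000, vy=13.478 → t=2.751, apex=9.268, x_land=173.366, impact vy=-13.478
  bounce: vy ← 0.78·13.478 = 10.513
Arc 5: start y=0.000, vy=10.513 → t=2.145, apex=5.639, x_land=196.687, impact vy=-10.513
  bounce: vy ← 0.78·10.513 = 8.200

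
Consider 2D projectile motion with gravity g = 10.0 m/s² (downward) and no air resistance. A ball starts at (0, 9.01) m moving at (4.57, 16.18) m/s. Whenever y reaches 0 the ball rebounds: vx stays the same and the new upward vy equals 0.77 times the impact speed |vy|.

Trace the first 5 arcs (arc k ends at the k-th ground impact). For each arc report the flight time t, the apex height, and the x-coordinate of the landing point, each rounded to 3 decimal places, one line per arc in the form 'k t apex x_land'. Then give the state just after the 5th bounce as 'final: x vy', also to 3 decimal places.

1 3.720 22.100 17.002
2 3.238 13.103 31.798
3 2.493 7.769 43.191
4 1.920 4.606 51.964
5 1.478 2.731 58.718
final: 58.718 5.691

Arc 1: start y=9.010, vy=16.180 → t=3.720, apex=22.100, x_land=17.002, impact vy=-21.024
  bounce: vy ← 0.77·21.024 = 16.188
Arc 2: start y=0.000, vy=16.188 → t=3.238, apex=13.103, x_land=31.798, impact vy=-16.188
  bounce: vy ← 0.77·16.188 = 12.465
Arc 3: start y=0.000, vy=12.465 → t=2.493, apex=7.769, x_land=43.191, impact vy=-12.465
  bounce: vy ← 0.77·12.465 = 9.598
Arc 4: start y=0.000, vy=9.598 → t=1.920, apex=4.606, x_land=51.964, impact vy=-9.598
  bounce: vy ← 0.77·9.598 = 7.390
Arc 5: start y=0.000, vy=7.390 → t=1.478, apex=2.731, x_land=58.718, impact vy=-7.390
  bounce: vy ← 0.77·7.390 = 5.691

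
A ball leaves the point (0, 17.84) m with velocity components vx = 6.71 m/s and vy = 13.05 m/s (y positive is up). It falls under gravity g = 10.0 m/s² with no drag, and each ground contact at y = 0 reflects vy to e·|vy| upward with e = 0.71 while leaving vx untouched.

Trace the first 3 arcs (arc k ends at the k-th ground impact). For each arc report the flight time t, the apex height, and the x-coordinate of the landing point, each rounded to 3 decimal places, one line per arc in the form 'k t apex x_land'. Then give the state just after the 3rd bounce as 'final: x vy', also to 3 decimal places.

Arc 1: start y=17.840, vy=13.050 → t=3.601, apex=26.355, x_land=24.162, impact vy=-22.959
  bounce: vy ← 0.71·22.959 = 16.301
Arc 2: start y=0.000, vy=16.301 → t=3.260, apex=13.286, x_land=46.037, impact vy=-16.301
  bounce: vy ← 0.71·16.301 = 11.573
Arc 3: start y=0.000, vy=11.573 → t=2.315, apex=6.697, x_land=61.569, impact vy=-11.573
  bounce: vy ← 0.71·11.573 = 8.217

1 3.601 26.355 24.162
2 3.260 13.286 46.037
3 2.315 6.697 61.569
final: 61.569 8.217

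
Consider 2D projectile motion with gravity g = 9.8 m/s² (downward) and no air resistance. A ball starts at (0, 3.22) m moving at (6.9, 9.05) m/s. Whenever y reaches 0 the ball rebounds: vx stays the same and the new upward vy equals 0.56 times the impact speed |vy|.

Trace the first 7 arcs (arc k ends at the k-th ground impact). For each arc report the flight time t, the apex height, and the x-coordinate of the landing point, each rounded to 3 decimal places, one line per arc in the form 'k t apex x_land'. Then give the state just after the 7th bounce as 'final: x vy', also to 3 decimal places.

1 2.152 7.399 14.851
2 1.376 2.320 24.347
3 0.771 0.728 29.665
4 0.432 0.228 32.643
5 0.242 0.072 34.310
6 0.135 0.022 35.244
7 0.076 0.007 35.767
final: 35.767 0.208

Arc 1: start y=3.220, vy=9.050 → t=2.152, apex=7.399, x_land=14.851, impact vy=-12.042
  bounce: vy ← 0.56·12.042 = 6.744
Arc 2: start y=0.000, vy=6.744 → t=1.376, apex=2.320, x_land=24.347, impact vy=-6.744
  bounce: vy ← 0.56·6.744 = 3.776
Arc 3: start y=0.000, vy=3.776 → t=0.771, apex=0.728, x_land=29.665, impact vy=-3.776
  bounce: vy ← 0.56·3.776 = 2.115
Arc 4: start y=0.000, vy=2.115 → t=0.432, apex=0.228, x_land=32.643, impact vy=-2.115
  bounce: vy ← 0.56·2.115 = 1.184
Arc 5: start y=0.000, vy=1.184 → t=0.242, apex=0.072, x_land=34.310, impact vy=-1.184
  bounce: vy ← 0.56·1.184 = 0.663
Arc 6: start y=0.000, vy=0.663 → t=0.135, apex=0.022, x_land=35.244, impact vy=-0.663
  bounce: vy ← 0.56·0.663 = 0.371
Arc 7: start y=0.000, vy=0.371 → t=0.076, apex=0.007, x_land=35.767, impact vy=-0.371
  bounce: vy ← 0.56·0.371 = 0.208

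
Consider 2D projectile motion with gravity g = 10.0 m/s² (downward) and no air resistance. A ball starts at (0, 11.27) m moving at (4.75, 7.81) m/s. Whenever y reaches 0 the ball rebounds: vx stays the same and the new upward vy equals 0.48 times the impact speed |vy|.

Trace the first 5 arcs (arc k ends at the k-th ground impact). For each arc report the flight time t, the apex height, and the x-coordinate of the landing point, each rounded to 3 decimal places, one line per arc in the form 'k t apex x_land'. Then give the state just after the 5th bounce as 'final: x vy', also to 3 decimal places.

Arc 1: start y=11.270, vy=7.810 → t=2.473, apex=14.320, x_land=11.748, impact vy=-16.923
  bounce: vy ← 0.48·16.923 = 8.123
Arc 2: start y=0.000, vy=8.123 → t=1.625, apex=3.299, x_land=19.465, impact vy=-8.123
  bounce: vy ← 0.48·8.123 = 3.899
Arc 3: start y=0.000, vy=3.899 → t=0.780, apex=0.760, x_land=23.169, impact vy=-3.899
  bounce: vy ← 0.48·3.899 = 1.872
Arc 4: start y=0.000, vy=1.872 → t=0.374, apex=0.175, x_land=24.947, impact vy=-1.872
  bounce: vy ← 0.48·1.872 = 0.898
Arc 5: start y=0.000, vy=0.898 → t=0.180, apex=0.040, x_land=25.801, impact vy=-0.898
  bounce: vy ← 0.48·0.898 = 0.431

1 2.473 14.320 11.748
2 1.625 3.299 19.465
3 0.780 0.760 23.169
4 0.374 0.175 24.947
5 0.180 0.040 25.801
final: 25.801 0.431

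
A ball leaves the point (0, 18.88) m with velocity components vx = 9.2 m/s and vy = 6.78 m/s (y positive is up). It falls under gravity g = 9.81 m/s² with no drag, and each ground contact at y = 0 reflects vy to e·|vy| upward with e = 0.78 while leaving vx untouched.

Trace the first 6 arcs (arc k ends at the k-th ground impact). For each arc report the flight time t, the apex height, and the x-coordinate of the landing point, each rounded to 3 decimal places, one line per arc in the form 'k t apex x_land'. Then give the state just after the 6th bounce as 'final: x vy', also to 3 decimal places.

Arc 1: start y=18.880, vy=6.780 → t=2.771, apex=21.223, x_land=25.495, impact vy=-20.406
  bounce: vy ← 0.78·20.406 = 15.916
Arc 2: start y=0.000, vy=15.916 → t=3.245, apex=12.912, x_land=55.349, impact vy=-15.916
  bounce: vy ← 0.78·15.916 = 12.415
Arc 3: start y=0.000, vy=12.415 → t=2.531, apex=7.856, x_land=78.635, impact vy=-12.415
  bounce: vy ← 0.78·12.415 = 9.684
Arc 4: start y=0.000, vy=9.684 → t=1.974, apex=4.779, x_land=96.797, impact vy=-9.684
  bounce: vy ← 0.78·9.684 = 7.553
Arc 5: start y=0.000, vy=7.553 → t=1.540, apex=2.908, x_land=110.965, impact vy=-7.553
  bounce: vy ← 0.78·7.553 = 5.891
Arc 6: start y=0.000, vy=5.891 → t=1.201, apex=1.769, x_land=122.015, impact vy=-5.891
  bounce: vy ← 0.78·5.891 = 4.595

1 2.771 21.223 25.495
2 3.245 12.912 55.349
3 2.531 7.856 78.635
4 1.974 4.779 96.797
5 1.540 2.908 110.965
6 1.201 1.769 122.015
final: 122.015 4.595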